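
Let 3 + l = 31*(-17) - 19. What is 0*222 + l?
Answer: -549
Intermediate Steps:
l = -549 (l = -3 + (31*(-17) - 19) = -3 + (-527 - 19) = -3 - 546 = -549)
0*222 + l = 0*222 - 549 = 0 - 549 = -549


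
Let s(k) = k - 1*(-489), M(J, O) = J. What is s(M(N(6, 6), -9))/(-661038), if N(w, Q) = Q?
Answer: -165/220346 ≈ -0.00074882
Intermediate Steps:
s(k) = 489 + k (s(k) = k + 489 = 489 + k)
s(M(N(6, 6), -9))/(-661038) = (489 + 6)/(-661038) = 495*(-1/661038) = -165/220346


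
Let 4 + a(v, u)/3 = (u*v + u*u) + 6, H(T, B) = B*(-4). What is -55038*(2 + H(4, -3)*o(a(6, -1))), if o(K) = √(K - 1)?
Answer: -110076 - 660456*I*√10 ≈ -1.1008e+5 - 2.0885e+6*I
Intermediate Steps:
H(T, B) = -4*B
a(v, u) = 6 + 3*u² + 3*u*v (a(v, u) = -12 + 3*((u*v + u*u) + 6) = -12 + 3*((u*v + u²) + 6) = -12 + 3*((u² + u*v) + 6) = -12 + 3*(6 + u² + u*v) = -12 + (18 + 3*u² + 3*u*v) = 6 + 3*u² + 3*u*v)
o(K) = √(-1 + K)
-55038*(2 + H(4, -3)*o(a(6, -1))) = -55038*(2 + (-4*(-3))*√(-1 + (6 + 3*(-1)² + 3*(-1)*6))) = -55038*(2 + 12*√(-1 + (6 + 3*1 - 18))) = -55038*(2 + 12*√(-1 + (6 + 3 - 18))) = -55038*(2 + 12*√(-1 - 9)) = -55038*(2 + 12*√(-10)) = -55038*(2 + 12*(I*√10)) = -55038*(2 + 12*I*√10) = -110076 - 660456*I*√10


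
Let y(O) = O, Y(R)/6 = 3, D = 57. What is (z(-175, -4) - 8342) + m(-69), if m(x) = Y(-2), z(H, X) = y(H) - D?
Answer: -8556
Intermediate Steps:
Y(R) = 18 (Y(R) = 6*3 = 18)
z(H, X) = -57 + H (z(H, X) = H - 1*57 = H - 57 = -57 + H)
m(x) = 18
(z(-175, -4) - 8342) + m(-69) = ((-57 - 175) - 8342) + 18 = (-232 - 8342) + 18 = -8574 + 18 = -8556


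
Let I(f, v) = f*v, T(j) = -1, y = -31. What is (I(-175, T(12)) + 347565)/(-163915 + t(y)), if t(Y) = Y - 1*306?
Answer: -86935/41063 ≈ -2.1171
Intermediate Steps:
t(Y) = -306 + Y (t(Y) = Y - 306 = -306 + Y)
(I(-175, T(12)) + 347565)/(-163915 + t(y)) = (-175*(-1) + 347565)/(-163915 + (-306 - 31)) = (175 + 347565)/(-163915 - 337) = 347740/(-164252) = 347740*(-1/164252) = -86935/41063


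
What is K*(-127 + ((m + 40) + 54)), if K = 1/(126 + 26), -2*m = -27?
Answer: -39/304 ≈ -0.12829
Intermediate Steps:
m = 27/2 (m = -½*(-27) = 27/2 ≈ 13.500)
K = 1/152 ≈ 0.0065789
K*(-127 + ((m + 40) + 54)) = (-127 + ((27/2 + 40) + 54))/152 = (-127 + (107/2 + 54))/152 = (-127 + 215/2)/152 = (1/152)*(-39/2) = -39/304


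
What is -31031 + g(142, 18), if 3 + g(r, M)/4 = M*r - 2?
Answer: -20827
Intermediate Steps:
g(r, M) = -20 + 4*M*r (g(r, M) = -12 + 4*(M*r - 2) = -12 + 4*(-2 + M*r) = -12 + (-8 + 4*M*r) = -20 + 4*M*r)
-31031 + g(142, 18) = -31031 + (-20 + 4*18*142) = -31031 + (-20 + 10224) = -31031 + 10204 = -20827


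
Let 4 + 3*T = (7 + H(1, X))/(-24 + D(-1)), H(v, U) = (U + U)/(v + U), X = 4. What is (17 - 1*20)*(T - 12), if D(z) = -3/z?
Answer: 4243/105 ≈ 40.410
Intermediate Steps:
H(v, U) = 2*U/(U + v) (H(v, U) = (2*U)/(U + v) = 2*U/(U + v))
T = -463/315 (T = -4/3 + ((7 + 2*4/(4 + 1))/(-24 - 3/(-1)))/3 = -4/3 + ((7 + 2*4/5)/(-24 - 3*(-1)))/3 = -4/3 + ((7 + 2*4*(⅕))/(-24 + 3))/3 = -4/3 + ((7 + 8/5)/(-21))/3 = -4/3 + ((43/5)*(-1/21))/3 = -4/3 + (⅓)*(-43/105) = -4/3 - 43/315 = -463/315 ≈ -1.4698)
(17 - 1*20)*(T - 12) = (17 - 1*20)*(-463/315 - 12) = (17 - 20)*(-4243/315) = -3*(-4243/315) = 4243/105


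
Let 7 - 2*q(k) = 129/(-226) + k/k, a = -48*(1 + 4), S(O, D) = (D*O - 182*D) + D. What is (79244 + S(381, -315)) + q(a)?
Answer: 7343773/452 ≈ 16247.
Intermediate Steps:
S(O, D) = -181*D + D*O (S(O, D) = (-182*D + D*O) + D = -181*D + D*O)
a = -240 (a = -48*5 = -240)
q(k) = 1485/452 (q(k) = 7/2 - (129/(-226) + k/k)/2 = 7/2 - (129*(-1/226) + 1)/2 = 7/2 - (-129/226 + 1)/2 = 7/2 - 1/2*97/226 = 7/2 - 97/452 = 1485/452)
(79244 + S(381, -315)) + q(a) = (79244 - 315*(-181 + 381)) + 1485/452 = (79244 - 315*200) + 1485/452 = (79244 - 63000) + 1485/452 = 16244 + 1485/452 = 7343773/452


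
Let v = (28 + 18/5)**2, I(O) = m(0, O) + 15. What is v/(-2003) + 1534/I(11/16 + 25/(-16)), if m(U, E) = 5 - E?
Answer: 610351412/8362525 ≈ 72.986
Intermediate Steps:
I(O) = 20 - O (I(O) = (5 - O) + 15 = 20 - O)
v = 24964/25 (v = (28 + 18*(1/5))**2 = (28 + 18/5)**2 = (158/5)**2 = 24964/25 ≈ 998.56)
v/(-2003) + 1534/I(11/16 + 25/(-16)) = (24964/25)/(-2003) + 1534/(20 - (11/16 + 25/(-16))) = (24964/25)*(-1/2003) + 1534/(20 - (11*(1/16) + 25*(-1/16))) = -24964/50075 + 1534/(20 - (11/16 - 25/16)) = -24964/50075 + 1534/(20 - 1*(-7/8)) = -24964/50075 + 1534/(20 + 7/8) = -24964/50075 + 1534/(167/8) = -24964/50075 + 1534*(8/167) = -24964/50075 + 12272/167 = 610351412/8362525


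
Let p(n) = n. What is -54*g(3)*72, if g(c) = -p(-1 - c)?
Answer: -15552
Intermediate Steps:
g(c) = 1 + c (g(c) = -(-1 - c) = 1 + c)
-54*g(3)*72 = -54*(1 + 3)*72 = -54*4*72 = -216*72 = -15552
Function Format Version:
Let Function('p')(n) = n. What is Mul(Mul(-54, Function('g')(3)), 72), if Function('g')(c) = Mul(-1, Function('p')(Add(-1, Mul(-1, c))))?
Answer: -15552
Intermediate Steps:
Function('g')(c) = Add(1, c) (Function('g')(c) = Mul(-1, Add(-1, Mul(-1, c))) = Add(1, c))
Mul(Mul(-54, Function('g')(3)), 72) = Mul(Mul(-54, Add(1, 3)), 72) = Mul(Mul(-54, 4), 72) = Mul(-216, 72) = -15552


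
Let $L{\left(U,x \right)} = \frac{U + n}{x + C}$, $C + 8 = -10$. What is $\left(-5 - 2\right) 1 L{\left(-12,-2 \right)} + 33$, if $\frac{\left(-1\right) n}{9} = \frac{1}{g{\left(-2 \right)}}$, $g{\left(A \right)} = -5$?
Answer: $\frac{2943}{100} \approx 29.43$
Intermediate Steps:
$n = \frac{9}{5}$ ($n = - \frac{9}{-5} = \left(-9\right) \left(- \frac{1}{5}\right) = \frac{9}{5} \approx 1.8$)
$C = -18$ ($C = -8 - 10 = -18$)
$L{\left(U,x \right)} = \frac{\frac{9}{5} + U}{-18 + x}$ ($L{\left(U,x \right)} = \frac{U + \frac{9}{5}}{x - 18} = \frac{\frac{9}{5} + U}{-18 + x}$)
$\left(-5 - 2\right) 1 L{\left(-12,-2 \right)} + 33 = \left(-5 - 2\right) 1 \frac{\frac{9}{5} - 12}{-18 - 2} + 33 = \left(-7\right) 1 \frac{1}{-20} \left(- \frac{51}{5}\right) + 33 = - 7 \left(\left(- \frac{1}{20}\right) \left(- \frac{51}{5}\right)\right) + 33 = \left(-7\right) \frac{51}{100} + 33 = - \frac{357}{100} + 33 = \frac{2943}{100}$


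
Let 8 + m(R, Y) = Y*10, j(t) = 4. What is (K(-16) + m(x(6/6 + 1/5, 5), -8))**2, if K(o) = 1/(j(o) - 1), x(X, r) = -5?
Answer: 69169/9 ≈ 7685.4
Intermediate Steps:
m(R, Y) = -8 + 10*Y (m(R, Y) = -8 + Y*10 = -8 + 10*Y)
K(o) = 1/3 (K(o) = 1/(4 - 1) = 1/3)
(K(-16) + m(x(6/6 + 1/5, 5), -8))**2 = (1/3 + (-8 + 10*(-8)))**2 = (1/3 + (-8 - 80))**2 = (1/3 - 88)**2 = (-263/3)**2 = 69169/9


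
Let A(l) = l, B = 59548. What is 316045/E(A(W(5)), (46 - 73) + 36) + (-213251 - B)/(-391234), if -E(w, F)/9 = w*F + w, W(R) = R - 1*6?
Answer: 6183605072/1760553 ≈ 3512.3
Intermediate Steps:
W(R) = -6 + R (W(R) = R - 6 = -6 + R)
E(w, F) = -9*w - 9*F*w (E(w, F) = -9*(w*F + w) = -9*(F*w + w) = -9*(w + F*w) = -9*w - 9*F*w)
316045/E(A(W(5)), (46 - 73) + 36) + (-213251 - B)/(-391234) = 316045/((-9*(-6 + 5)*(1 + ((46 - 73) + 36)))) + (-213251 - 1*59548)/(-391234) = 316045/((-9*(-1)*(1 + (-27 + 36)))) + (-213251 - 59548)*(-1/391234) = 316045/((-9*(-1)*(1 + 9))) - 272799*(-1/391234) = 316045/((-9*(-1)*10)) + 272799/391234 = 316045/90 + 272799/391234 = 316045*(1/90) + 272799/391234 = 63209/18 + 272799/391234 = 6183605072/1760553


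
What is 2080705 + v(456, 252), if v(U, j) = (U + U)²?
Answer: 2912449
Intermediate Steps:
v(U, j) = 4*U² (v(U, j) = (2*U)² = 4*U²)
2080705 + v(456, 252) = 2080705 + 4*456² = 2080705 + 4*207936 = 2080705 + 831744 = 2912449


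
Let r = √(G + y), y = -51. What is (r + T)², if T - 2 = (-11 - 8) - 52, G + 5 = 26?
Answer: (69 - I*√30)² ≈ 4731.0 - 755.86*I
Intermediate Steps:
G = 21 (G = -5 + 26 = 21)
T = -69 (T = 2 + ((-11 - 8) - 52) = 2 + (-19 - 52) = 2 - 71 = -69)
r = I*√30 (r = √(21 - 51) = √(-30) = I*√30 ≈ 5.4772*I)
(r + T)² = (I*√30 - 69)² = (-69 + I*√30)²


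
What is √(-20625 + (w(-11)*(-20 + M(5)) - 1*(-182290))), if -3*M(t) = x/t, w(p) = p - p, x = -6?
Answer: √161665 ≈ 402.08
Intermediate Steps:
w(p) = 0
M(t) = 2/t (M(t) = -(-2)/t = 2/t)
√(-20625 + (w(-11)*(-20 + M(5)) - 1*(-182290))) = √(-20625 + (0*(-20 + 2/5) - 1*(-182290))) = √(-20625 + (0*(-20 + 2*(⅕)) + 182290)) = √(-20625 + (0*(-20 + ⅖) + 182290)) = √(-20625 + (0*(-98/5) + 182290)) = √(-20625 + (0 + 182290)) = √(-20625 + 182290) = √161665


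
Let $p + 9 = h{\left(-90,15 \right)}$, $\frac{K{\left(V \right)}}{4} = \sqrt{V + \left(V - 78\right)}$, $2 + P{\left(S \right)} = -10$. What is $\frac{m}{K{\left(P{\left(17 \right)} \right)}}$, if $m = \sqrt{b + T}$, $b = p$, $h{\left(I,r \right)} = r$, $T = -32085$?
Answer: $\frac{\sqrt{1258}}{8} \approx 4.4335$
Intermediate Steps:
$P{\left(S \right)} = -12$ ($P{\left(S \right)} = -2 - 10 = -12$)
$K{\left(V \right)} = 4 \sqrt{-78 + 2 V}$ ($K{\left(V \right)} = 4 \sqrt{V + \left(V - 78\right)} = 4 \sqrt{V + \left(-78 + V\right)} = 4 \sqrt{-78 + 2 V}$)
$p = 6$ ($p = -9 + 15 = 6$)
$b = 6$
$m = 17 i \sqrt{111}$ ($m = \sqrt{6 - 32085} = \sqrt{-32079} = 17 i \sqrt{111} \approx 179.11 i$)
$\frac{m}{K{\left(P{\left(17 \right)} \right)}} = \frac{17 i \sqrt{111}}{4 \sqrt{-78 + 2 \left(-12\right)}} = \frac{17 i \sqrt{111}}{4 \sqrt{-78 - 24}} = \frac{17 i \sqrt{111}}{4 \sqrt{-102}} = \frac{17 i \sqrt{111}}{4 i \sqrt{102}} = 17 i \sqrt{111} \left(- \frac{i \sqrt{102}}{408}\right) = \frac{\sqrt{1258}}{8}$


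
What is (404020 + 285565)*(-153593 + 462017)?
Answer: 212684564040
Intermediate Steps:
(404020 + 285565)*(-153593 + 462017) = 689585*308424 = 212684564040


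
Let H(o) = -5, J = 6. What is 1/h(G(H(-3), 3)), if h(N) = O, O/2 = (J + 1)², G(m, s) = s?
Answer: 1/98 ≈ 0.010204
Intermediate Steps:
O = 98 (O = 2*(6 + 1)² = 2*7² = 2*49 = 98)
h(N) = 98
1/h(G(H(-3), 3)) = 1/98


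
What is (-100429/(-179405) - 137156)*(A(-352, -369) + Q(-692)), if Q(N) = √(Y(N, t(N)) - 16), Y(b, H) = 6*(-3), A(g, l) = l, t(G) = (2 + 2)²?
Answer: 9079751176119/179405 - 24606371751*I*√34/179405 ≈ 5.061e+7 - 7.9975e+5*I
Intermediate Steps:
t(G) = 16 (t(G) = 4² = 16)
Y(b, H) = -18
Q(N) = I*√34 (Q(N) = √(-18 - 16) = √(-34) = I*√34)
(-100429/(-179405) - 137156)*(A(-352, -369) + Q(-692)) = (-100429/(-179405) - 137156)*(-369 + I*√34) = (-100429*(-1/179405) - 137156)*(-369 + I*√34) = (100429/179405 - 137156)*(-369 + I*√34) = -24606371751*(-369 + I*√34)/179405 = 9079751176119/179405 - 24606371751*I*√34/179405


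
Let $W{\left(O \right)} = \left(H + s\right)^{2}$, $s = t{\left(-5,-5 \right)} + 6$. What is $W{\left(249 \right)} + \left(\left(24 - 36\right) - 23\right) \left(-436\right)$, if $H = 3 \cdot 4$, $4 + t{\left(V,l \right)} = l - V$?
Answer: $15456$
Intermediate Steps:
$t{\left(V,l \right)} = -4 + l - V$ ($t{\left(V,l \right)} = -4 - \left(V - l\right) = -4 + l - V$)
$s = 2$ ($s = \left(-4 - 5 - -5\right) + 6 = \left(-4 - 5 + 5\right) + 6 = -4 + 6 = 2$)
$H = 12$
$W{\left(O \right)} = 196$ ($W{\left(O \right)} = \left(12 + 2\right)^{2} = 14^{2} = 196$)
$W{\left(249 \right)} + \left(\left(24 - 36\right) - 23\right) \left(-436\right) = 196 + \left(\left(24 - 36\right) - 23\right) \left(-436\right) = 196 + \left(-12 - 23\right) \left(-436\right) = 196 - -15260 = 196 + 15260 = 15456$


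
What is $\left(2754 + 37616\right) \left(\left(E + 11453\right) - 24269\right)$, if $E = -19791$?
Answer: $-1316344590$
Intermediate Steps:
$\left(2754 + 37616\right) \left(\left(E + 11453\right) - 24269\right) = \left(2754 + 37616\right) \left(\left(-19791 + 11453\right) - 24269\right) = 40370 \left(-8338 - 24269\right) = 40370 \left(-32607\right) = -1316344590$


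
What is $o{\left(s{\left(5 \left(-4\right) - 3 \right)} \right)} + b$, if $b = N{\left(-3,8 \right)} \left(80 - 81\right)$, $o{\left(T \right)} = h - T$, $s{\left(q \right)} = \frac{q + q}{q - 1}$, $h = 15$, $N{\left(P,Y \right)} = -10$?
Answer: $\frac{277}{12} \approx 23.083$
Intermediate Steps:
$s{\left(q \right)} = \frac{2 q}{-1 + q}$
$o{\left(T \right)} = 15 - T$
$b = 10$ ($b = - 10 \left(80 - 81\right) = \left(-10\right) \left(-1\right) = 10$)
$o{\left(s{\left(5 \left(-4\right) - 3 \right)} \right)} + b = \left(15 - \frac{2 \left(5 \left(-4\right) - 3\right)}{-1 + \left(5 \left(-4\right) - 3\right)}\right) + 10 = \left(15 - \frac{2 \left(-20 - 3\right)}{-1 - 23}\right) + 10 = \left(15 - 2 \left(-23\right) \frac{1}{-1 - 23}\right) + 10 = \left(15 - 2 \left(-23\right) \frac{1}{-24}\right) + 10 = \left(15 - 2 \left(-23\right) \left(- \frac{1}{24}\right)\right) + 10 = \left(15 - \frac{23}{12}\right) + 10 = \frac{157}{12} + 10 = \frac{277}{12}$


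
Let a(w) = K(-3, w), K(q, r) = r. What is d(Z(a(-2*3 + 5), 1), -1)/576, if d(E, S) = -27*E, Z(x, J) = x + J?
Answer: 0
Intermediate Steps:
a(w) = w
Z(x, J) = J + x
d(Z(a(-2*3 + 5), 1), -1)/576 = -27*(1 + (-2*3 + 5))/576 = -27*(1 + (-6 + 5))*(1/576) = -27*(1 - 1)*(1/576) = -27*0*(1/576) = 0*(1/576) = 0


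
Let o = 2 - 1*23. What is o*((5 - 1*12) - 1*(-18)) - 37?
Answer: -268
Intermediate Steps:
o = -21 (o = 2 - 23 = -21)
o*((5 - 1*12) - 1*(-18)) - 37 = -21*((5 - 1*12) - 1*(-18)) - 37 = -21*((5 - 12) + 18) - 37 = -21*(-7 + 18) - 37 = -21*11 - 37 = -231 - 37 = -268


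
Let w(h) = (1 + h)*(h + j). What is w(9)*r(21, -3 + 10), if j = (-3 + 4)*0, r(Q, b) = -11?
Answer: -990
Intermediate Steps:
j = 0 (j = 1*0 = 0)
w(h) = h*(1 + h) (w(h) = (1 + h)*(h + 0) = (1 + h)*h = h*(1 + h))
w(9)*r(21, -3 + 10) = (9*(1 + 9))*(-11) = (9*10)*(-11) = 90*(-11) = -990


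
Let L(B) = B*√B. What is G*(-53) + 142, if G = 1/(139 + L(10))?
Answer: 2594215/18321 + 530*√10/18321 ≈ 141.69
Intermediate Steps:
L(B) = B^(3/2)
G = 1/(139 + 10*√10) (G = 1/(139 + 10^(3/2)) = 1/(139 + 10*√10) ≈ 0.0058609)
G*(-53) + 142 = (139/18321 - 10*√10/18321)*(-53) + 142 = (-7367/18321 + 530*√10/18321) + 142 = 2594215/18321 + 530*√10/18321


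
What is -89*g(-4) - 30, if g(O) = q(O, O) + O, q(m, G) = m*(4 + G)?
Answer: 326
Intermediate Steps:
g(O) = O + O*(4 + O) (g(O) = O*(4 + O) + O = O + O*(4 + O))
-89*g(-4) - 30 = -(-356)*(5 - 4) - 30 = -(-356) - 30 = -89*(-4) - 30 = 356 - 30 = 326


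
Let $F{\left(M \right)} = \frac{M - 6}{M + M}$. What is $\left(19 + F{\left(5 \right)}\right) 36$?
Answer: $\frac{3402}{5} \approx 680.4$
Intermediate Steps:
$F{\left(M \right)} = \frac{-6 + M}{2 M}$
$\left(19 + F{\left(5 \right)}\right) 36 = \left(19 + \frac{-6 + 5}{2 \cdot 5}\right) 36 = \left(19 + \frac{1}{2} \cdot \frac{1}{5} \left(-1\right)\right) 36 = \left(19 - \frac{1}{10}\right) 36 = \frac{189}{10} \cdot 36 = \frac{3402}{5}$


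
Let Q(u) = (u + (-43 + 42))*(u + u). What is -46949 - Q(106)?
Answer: -69209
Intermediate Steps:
Q(u) = 2*u*(-1 + u) (Q(u) = (u - 1)*(2*u) = (-1 + u)*(2*u) = 2*u*(-1 + u))
-46949 - Q(106) = -46949 - 2*106*(-1 + 106) = -46949 - 2*106*105 = -46949 - 1*22260 = -46949 - 22260 = -69209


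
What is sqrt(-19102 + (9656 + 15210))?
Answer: 2*sqrt(1441) ≈ 75.921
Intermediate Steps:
sqrt(-19102 + (9656 + 15210)) = sqrt(-19102 + 24866) = sqrt(5764) = 2*sqrt(1441)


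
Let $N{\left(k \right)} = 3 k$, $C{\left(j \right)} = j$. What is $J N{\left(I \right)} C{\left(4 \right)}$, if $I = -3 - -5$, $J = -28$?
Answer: $-672$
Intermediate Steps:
$I = 2$ ($I = -3 + 5 = 2$)
$J N{\left(I \right)} C{\left(4 \right)} = - 28 \cdot 3 \cdot 2 \cdot 4 = \left(-28\right) 6 \cdot 4 = \left(-168\right) 4 = -672$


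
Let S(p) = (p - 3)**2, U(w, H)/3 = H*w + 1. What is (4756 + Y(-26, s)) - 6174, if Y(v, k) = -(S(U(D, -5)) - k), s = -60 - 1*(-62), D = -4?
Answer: -5016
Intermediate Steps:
U(w, H) = 3 + 3*H*w (U(w, H) = 3*(H*w + 1) = 3*(1 + H*w) = 3 + 3*H*w)
S(p) = (-3 + p)**2
s = 2 (s = -60 + 62 = 2)
Y(v, k) = -3600 + k (Y(v, k) = -((-3 + (3 + 3*(-5)*(-4)))**2 - k) = -((-3 + (3 + 60))**2 - k) = -((-3 + 63)**2 - k) = -(60**2 - k) = -(3600 - k) = -3600 + k)
(4756 + Y(-26, s)) - 6174 = (4756 + (-3600 + 2)) - 6174 = (4756 - 3598) - 6174 = 1158 - 6174 = -5016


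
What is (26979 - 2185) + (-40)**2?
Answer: 26394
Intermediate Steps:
(26979 - 2185) + (-40)**2 = 24794 + 1600 = 26394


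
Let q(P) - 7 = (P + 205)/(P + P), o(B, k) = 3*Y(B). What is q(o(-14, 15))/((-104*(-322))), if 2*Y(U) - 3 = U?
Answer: 85/2210208 ≈ 3.8458e-5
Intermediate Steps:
Y(U) = 3/2 + U/2
o(B, k) = 9/2 + 3*B/2 (o(B, k) = 3*(3/2 + B/2) = 9/2 + 3*B/2)
q(P) = 7 + (205 + P)/(2*P) (q(P) = 7 + (P + 205)/(P + P) = 7 + (205 + P)/((2*P)) = 7 + (205 + P)*(1/(2*P)) = 7 + (205 + P)/(2*P))
q(o(-14, 15))/((-104*(-322))) = (5*(41 + 3*(9/2 + (3/2)*(-14)))/(2*(9/2 + (3/2)*(-14))))/((-104*(-322))) = (5*(41 + 3*(9/2 - 21))/(2*(9/2 - 21)))/33488 = (5*(41 + 3*(-33/2))/(2*(-33/2)))*(1/33488) = ((5/2)*(-2/33)*(41 - 99/2))*(1/33488) = ((5/2)*(-2/33)*(-17/2))*(1/33488) = (85/66)*(1/33488) = 85/2210208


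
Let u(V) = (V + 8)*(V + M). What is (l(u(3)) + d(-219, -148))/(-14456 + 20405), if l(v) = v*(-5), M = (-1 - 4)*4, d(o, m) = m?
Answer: 787/5949 ≈ 0.13229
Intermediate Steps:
M = -20 (M = -5*4 = -20)
u(V) = (-20 + V)*(8 + V) (u(V) = (V + 8)*(V - 20) = (8 + V)*(-20 + V) = (-20 + V)*(8 + V))
l(v) = -5*v
(l(u(3)) + d(-219, -148))/(-14456 + 20405) = (-5*(-160 + 3² - 12*3) - 148)/(-14456 + 20405) = (-5*(-160 + 9 - 36) - 148)/5949 = (-5*(-187) - 148)*(1/5949) = (935 - 148)*(1/5949) = 787*(1/5949) = 787/5949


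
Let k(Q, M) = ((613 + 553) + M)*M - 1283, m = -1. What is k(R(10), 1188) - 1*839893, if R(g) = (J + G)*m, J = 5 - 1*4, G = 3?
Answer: 1955376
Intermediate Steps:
J = 1 (J = 5 - 4 = 1)
R(g) = -4 (R(g) = (1 + 3)*(-1) = 4*(-1) = -4)
k(Q, M) = -1283 + M*(1166 + M) (k(Q, M) = (1166 + M)*M - 1283 = M*(1166 + M) - 1283 = -1283 + M*(1166 + M))
k(R(10), 1188) - 1*839893 = (-1283 + 1188**2 + 1166*1188) - 1*839893 = (-1283 + 1411344 + 1385208) - 839893 = 2795269 - 839893 = 1955376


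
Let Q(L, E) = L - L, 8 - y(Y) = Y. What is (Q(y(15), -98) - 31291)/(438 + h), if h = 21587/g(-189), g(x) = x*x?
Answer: -1117745811/15667385 ≈ -71.342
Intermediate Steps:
g(x) = x**2
y(Y) = 8 - Y
h = 21587/35721 (h = 21587/((-189)**2) = 21587/35721 ≈ 0.60432)
Q(L, E) = 0
(Q(y(15), -98) - 31291)/(438 + h) = (0 - 31291)/(438 + 21587/35721) = -31291/15667385/35721 = -31291*35721/15667385 = -1117745811/15667385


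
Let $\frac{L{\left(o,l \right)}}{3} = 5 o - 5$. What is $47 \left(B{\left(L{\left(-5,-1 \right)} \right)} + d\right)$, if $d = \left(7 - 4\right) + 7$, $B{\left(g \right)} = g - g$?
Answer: $470$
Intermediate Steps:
$L{\left(o,l \right)} = -15 + 15 o$ ($L{\left(o,l \right)} = 3 \left(5 o - 5\right) = 3 \left(-5 + 5 o\right) = -15 + 15 o$)
$B{\left(g \right)} = 0$
$d = 10$ ($d = 3 + 7 = 10$)
$47 \left(B{\left(L{\left(-5,-1 \right)} \right)} + d\right) = 47 \left(0 + 10\right) = 47 \cdot 10 = 470$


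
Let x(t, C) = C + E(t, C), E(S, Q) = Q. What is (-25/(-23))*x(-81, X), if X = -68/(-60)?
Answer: 170/69 ≈ 2.4638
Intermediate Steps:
X = 17/15 (X = -68*(-1/60) = 17/15 ≈ 1.1333)
x(t, C) = 2*C (x(t, C) = C + C = 2*C)
(-25/(-23))*x(-81, X) = (-25/(-23))*(2*(17/15)) = -25*(-1/23)*(34/15) = (25/23)*(34/15) = 170/69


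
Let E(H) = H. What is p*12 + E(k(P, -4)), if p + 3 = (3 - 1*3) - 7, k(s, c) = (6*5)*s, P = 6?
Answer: 60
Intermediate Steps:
k(s, c) = 30*s
p = -10 (p = -3 + ((3 - 1*3) - 7) = -3 + ((3 - 3) - 7) = -3 + (0 - 7) = -3 - 7 = -10)
p*12 + E(k(P, -4)) = -10*12 + 30*6 = -120 + 180 = 60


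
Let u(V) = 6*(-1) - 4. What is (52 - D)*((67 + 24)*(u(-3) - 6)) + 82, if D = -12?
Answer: -93102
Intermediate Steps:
u(V) = -10 (u(V) = -6 - 4 = -10)
(52 - D)*((67 + 24)*(u(-3) - 6)) + 82 = (52 - 1*(-12))*((67 + 24)*(-10 - 6)) + 82 = (52 + 12)*(91*(-16)) + 82 = 64*(-1456) + 82 = -93184 + 82 = -93102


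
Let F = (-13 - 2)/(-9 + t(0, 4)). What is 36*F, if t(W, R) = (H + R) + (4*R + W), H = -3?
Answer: -135/2 ≈ -67.500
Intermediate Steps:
t(W, R) = -3 + W + 5*R (t(W, R) = (-3 + R) + (4*R + W) = (-3 + R) + (W + 4*R) = -3 + W + 5*R)
F = -15/8 (F = (-13 - 2)/(-9 + (-3 + 0 + 5*4)) = -15/(-9 + (-3 + 0 + 20)) = -15/(-9 + 17) = -15/8 ≈ -1.8750)
36*F = 36*(-15/8) = -135/2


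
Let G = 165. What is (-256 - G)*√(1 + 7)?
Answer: -842*√2 ≈ -1190.8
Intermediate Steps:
(-256 - G)*√(1 + 7) = (-256 - 1*165)*√(1 + 7) = (-256 - 165)*√8 = -842*√2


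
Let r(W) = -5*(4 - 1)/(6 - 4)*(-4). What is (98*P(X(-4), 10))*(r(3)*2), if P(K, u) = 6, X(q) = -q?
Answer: 35280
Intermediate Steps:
r(W) = 30 (r(W) = -15/2*(-4) = 30)
(98*P(X(-4), 10))*(r(3)*2) = (98*6)*(30*2) = 588*60 = 35280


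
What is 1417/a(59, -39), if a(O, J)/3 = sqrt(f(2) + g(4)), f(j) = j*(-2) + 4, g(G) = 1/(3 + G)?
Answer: 1417*sqrt(7)/3 ≈ 1249.7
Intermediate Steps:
f(j) = 4 - 2*j (f(j) = -2*j + 4 = 4 - 2*j)
a(O, J) = 3*sqrt(7)/7 (a(O, J) = 3*sqrt((4 - 2*2) + 1/(3 + 4)) = 3*sqrt((4 - 4) + 1/7) = 3*sqrt(0 + 1/7) = 3*sqrt(1/7) = 3*(sqrt(7)/7) = 3*sqrt(7)/7)
1417/a(59, -39) = 1417/((3*sqrt(7)/7)) = 1417*(sqrt(7)/3) = 1417*sqrt(7)/3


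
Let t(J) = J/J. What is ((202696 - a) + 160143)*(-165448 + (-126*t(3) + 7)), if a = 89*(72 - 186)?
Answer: -61754007495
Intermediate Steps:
a = -10146 (a = 89*(-114) = -10146)
t(J) = 1
((202696 - a) + 160143)*(-165448 + (-126*t(3) + 7)) = ((202696 - 1*(-10146)) + 160143)*(-165448 + (-126*1 + 7)) = ((202696 + 10146) + 160143)*(-165448 + (-126 + 7)) = (212842 + 160143)*(-165448 - 119) = 372985*(-165567) = -61754007495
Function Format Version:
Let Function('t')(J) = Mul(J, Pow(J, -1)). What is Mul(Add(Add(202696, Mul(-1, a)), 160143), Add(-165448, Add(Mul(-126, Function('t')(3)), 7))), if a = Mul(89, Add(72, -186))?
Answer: -61754007495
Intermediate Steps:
a = -10146 (a = Mul(89, -114) = -10146)
Function('t')(J) = 1
Mul(Add(Add(202696, Mul(-1, a)), 160143), Add(-165448, Add(Mul(-126, Function('t')(3)), 7))) = Mul(Add(Add(202696, Mul(-1, -10146)), 160143), Add(-165448, Add(Mul(-126, 1), 7))) = Mul(Add(Add(202696, 10146), 160143), Add(-165448, Add(-126, 7))) = Mul(Add(212842, 160143), Add(-165448, -119)) = Mul(372985, -165567) = -61754007495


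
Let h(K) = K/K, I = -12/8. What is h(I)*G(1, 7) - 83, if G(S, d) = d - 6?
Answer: -82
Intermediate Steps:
G(S, d) = -6 + d
I = -3/2 (I = -12*⅛ = -3/2 ≈ -1.5000)
h(K) = 1
h(I)*G(1, 7) - 83 = 1*(-6 + 7) - 83 = 1*1 - 83 = 1 - 83 = -82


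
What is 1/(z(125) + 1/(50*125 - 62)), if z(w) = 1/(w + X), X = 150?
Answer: 1701700/6463 ≈ 263.30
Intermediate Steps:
z(w) = 1/(150 + w) (z(w) = 1/(w + 150) = 1/(150 + w))
1/(z(125) + 1/(50*125 - 62)) = 1/(1/(150 + 125) + 1/(50*125 - 62)) = 1/(1/275 + 1/(6250 - 62)) = 1/(1/275 + 1/6188) = 1/(6463/1701700) = 1701700/6463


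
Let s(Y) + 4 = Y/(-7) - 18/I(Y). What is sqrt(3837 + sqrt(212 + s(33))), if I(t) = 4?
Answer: sqrt(752052 + 154*sqrt(322))/14 ≈ 62.057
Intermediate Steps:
s(Y) = -17/2 - Y/7 (s(Y) = -4 + (Y/(-7) - 18/4) = -4 + (Y*(-1/7) - 18*1/4) = -4 + (-Y/7 - 9/2) = -4 + (-9/2 - Y/7) = -17/2 - Y/7)
sqrt(3837 + sqrt(212 + s(33))) = sqrt(3837 + sqrt(212 + (-17/2 - 1/7*33))) = sqrt(3837 + sqrt(212 + (-17/2 - 33/7))) = sqrt(3837 + sqrt(212 - 185/14)) = sqrt(3837 + sqrt(2783/14)) = sqrt(3837 + 11*sqrt(322)/14)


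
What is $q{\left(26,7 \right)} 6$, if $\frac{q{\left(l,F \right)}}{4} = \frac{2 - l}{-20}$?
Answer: $\frac{144}{5} \approx 28.8$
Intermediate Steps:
$q{\left(l,F \right)} = - \frac{2}{5} + \frac{l}{5}$ ($q{\left(l,F \right)} = 4 \frac{2 - l}{-20} = 4 \left(2 - l\right) \left(- \frac{1}{20}\right) = 4 \left(- \frac{1}{10} + \frac{l}{20}\right) = - \frac{2}{5} + \frac{l}{5}$)
$q{\left(26,7 \right)} 6 = \left(- \frac{2}{5} + \frac{1}{5} \cdot 26\right) 6 = \left(- \frac{2}{5} + \frac{26}{5}\right) 6 = \frac{24}{5} \cdot 6 = \frac{144}{5}$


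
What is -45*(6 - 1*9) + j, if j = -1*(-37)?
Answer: 172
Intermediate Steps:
j = 37
-45*(6 - 1*9) + j = -45*(6 - 1*9) + 37 = -45*(6 - 9) + 37 = -45*(-3) + 37 = 135 + 37 = 172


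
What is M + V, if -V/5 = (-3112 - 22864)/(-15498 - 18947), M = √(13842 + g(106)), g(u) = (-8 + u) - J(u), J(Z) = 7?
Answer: -25976/6889 + √13933 ≈ 114.27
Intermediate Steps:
g(u) = -15 + u (g(u) = (-8 + u) - 1*7 = (-8 + u) - 7 = -15 + u)
M = √13933 (M = √(13842 + (-15 + 106)) = √(13842 + 91) = √13933 ≈ 118.04)
V = -25976/6889 (V = -5*(-3112 - 22864)/(-15498 - 18947) = -(-129880)/(-34445) = -(-129880)*(-1)/34445 = -5*25976/34445 = -25976/6889 ≈ -3.7706)
M + V = √13933 - 25976/6889 = -25976/6889 + √13933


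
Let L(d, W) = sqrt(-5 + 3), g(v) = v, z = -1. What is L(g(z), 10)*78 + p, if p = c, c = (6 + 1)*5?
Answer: 35 + 78*I*sqrt(2) ≈ 35.0 + 110.31*I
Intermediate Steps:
c = 35 (c = 7*5 = 35)
L(d, W) = I*sqrt(2) (L(d, W) = sqrt(-2) = I*sqrt(2))
p = 35
L(g(z), 10)*78 + p = (I*sqrt(2))*78 + 35 = 78*I*sqrt(2) + 35 = 35 + 78*I*sqrt(2)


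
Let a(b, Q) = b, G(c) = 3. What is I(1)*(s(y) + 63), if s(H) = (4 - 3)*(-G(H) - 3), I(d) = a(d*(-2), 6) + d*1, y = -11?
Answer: -57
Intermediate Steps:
I(d) = -d (I(d) = d*(-2) + d*1 = -2*d + d = -d)
s(H) = -6 (s(H) = (4 - 3)*(-1*3 - 3) = 1*(-3 - 3) = 1*(-6) = -6)
I(1)*(s(y) + 63) = (-1*1)*(-6 + 63) = -1*57 = -57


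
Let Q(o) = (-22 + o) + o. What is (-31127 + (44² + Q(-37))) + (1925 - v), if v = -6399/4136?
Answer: -113162833/4136 ≈ -27360.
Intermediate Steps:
Q(o) = -22 + 2*o
v = -6399/4136 (v = -6399*1/4136 = -6399/4136 ≈ -1.5471)
(-31127 + (44² + Q(-37))) + (1925 - v) = (-31127 + (44² + (-22 + 2*(-37)))) + (1925 - 1*(-6399/4136)) = (-31127 + (1936 + (-22 - 74))) + (1925 + 6399/4136) = (-31127 + (1936 - 96)) + 7968199/4136 = (-31127 + 1840) + 7968199/4136 = -29287 + 7968199/4136 = -113162833/4136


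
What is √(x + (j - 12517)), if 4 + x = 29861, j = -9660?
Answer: 16*√30 ≈ 87.636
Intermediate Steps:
x = 29857 (x = -4 + 29861 = 29857)
√(x + (j - 12517)) = √(29857 + (-9660 - 12517)) = √(29857 - 22177) = √7680 = 16*√30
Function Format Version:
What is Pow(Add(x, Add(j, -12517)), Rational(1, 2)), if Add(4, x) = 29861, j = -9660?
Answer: Mul(16, Pow(30, Rational(1, 2))) ≈ 87.636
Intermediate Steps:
x = 29857 (x = Add(-4, 29861) = 29857)
Pow(Add(x, Add(j, -12517)), Rational(1, 2)) = Pow(Add(29857, Add(-9660, -12517)), Rational(1, 2)) = Pow(Add(29857, -22177), Rational(1, 2)) = Pow(7680, Rational(1, 2)) = Mul(16, Pow(30, Rational(1, 2)))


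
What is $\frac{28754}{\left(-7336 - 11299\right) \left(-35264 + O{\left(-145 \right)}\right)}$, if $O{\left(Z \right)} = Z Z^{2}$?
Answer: $\frac{28754}{57468271515} \approx 5.0035 \cdot 10^{-7}$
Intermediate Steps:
$O{\left(Z \right)} = Z^{3}$
$\frac{28754}{\left(-7336 - 11299\right) \left(-35264 + O{\left(-145 \right)}\right)} = \frac{28754}{\left(-7336 - 11299\right) \left(-35264 + \left(-145\right)^{3}\right)} = \frac{28754}{\left(-18635\right) \left(-35264 - 3048625\right)} = \frac{28754}{\left(-18635\right) \left(-3083889\right)} = \frac{28754}{57468271515}$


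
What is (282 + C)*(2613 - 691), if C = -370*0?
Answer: 542004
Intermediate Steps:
C = 0
(282 + C)*(2613 - 691) = (282 + 0)*(2613 - 691) = 282*1922 = 542004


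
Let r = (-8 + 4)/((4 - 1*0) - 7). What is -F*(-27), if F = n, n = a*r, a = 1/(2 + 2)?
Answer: 9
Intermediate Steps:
r = 4/3 (r = -4/((4 + 0) - 7) = -4/(4 - 7) = -4/(-3) = -4*(-1/3) = 4/3 ≈ 1.3333)
a = 1/4 ≈ 0.25000
n = 1/3 (n = (1/4)*(4/3) = 1/3 ≈ 0.33333)
F = 1/3 ≈ 0.33333
-F*(-27) = -1*1/3*(-27) = -1/3*(-27) = 9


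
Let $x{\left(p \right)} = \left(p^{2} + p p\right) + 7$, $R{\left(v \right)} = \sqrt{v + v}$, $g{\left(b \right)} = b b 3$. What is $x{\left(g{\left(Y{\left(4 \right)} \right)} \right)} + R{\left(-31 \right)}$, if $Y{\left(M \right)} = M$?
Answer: $4615 + i \sqrt{62} \approx 4615.0 + 7.874 i$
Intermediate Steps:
$g{\left(b \right)} = 3 b^{2}$ ($g{\left(b \right)} = b^{2} \cdot 3 = 3 b^{2}$)
$R{\left(v \right)} = \sqrt{2} \sqrt{v}$ ($R{\left(v \right)} = \sqrt{2 v} = \sqrt{2} \sqrt{v}$)
$x{\left(p \right)} = 7 + 2 p^{2}$ ($x{\left(p \right)} = \left(p^{2} + p^{2}\right) + 7 = 2 p^{2} + 7 = 7 + 2 p^{2}$)
$x{\left(g{\left(Y{\left(4 \right)} \right)} \right)} + R{\left(-31 \right)} = \left(7 + 2 \left(3 \cdot 4^{2}\right)^{2}\right) + \sqrt{2} \sqrt{-31} = \left(7 + 2 \left(3 \cdot 16\right)^{2}\right) + \sqrt{2} i \sqrt{31} = \left(7 + 2 \cdot 48^{2}\right) + i \sqrt{62} = \left(7 + 2 \cdot 2304\right) + i \sqrt{62} = \left(7 + 4608\right) + i \sqrt{62} = 4615 + i \sqrt{62}$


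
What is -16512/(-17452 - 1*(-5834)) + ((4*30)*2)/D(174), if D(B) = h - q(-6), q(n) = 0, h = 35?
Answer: 336624/40663 ≈ 8.2784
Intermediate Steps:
D(B) = 35 (D(B) = 35 - 1*0 = 35 + 0 = 35)
-16512/(-17452 - 1*(-5834)) + ((4*30)*2)/D(174) = -16512/(-17452 - 1*(-5834)) + ((4*30)*2)/35 = -16512/(-17452 + 5834) + (120*2)*(1/35) = -16512/(-11618) + 240*(1/35) = -16512*(-1/11618) + 48/7 = 8256/5809 + 48/7 = 336624/40663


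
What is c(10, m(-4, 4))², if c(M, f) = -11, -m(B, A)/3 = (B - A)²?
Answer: 121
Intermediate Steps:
m(B, A) = -3*(B - A)²
c(10, m(-4, 4))² = (-11)² = 121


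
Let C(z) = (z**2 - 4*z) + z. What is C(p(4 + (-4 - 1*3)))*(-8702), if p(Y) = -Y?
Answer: 0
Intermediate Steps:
C(z) = z**2 - 3*z
C(p(4 + (-4 - 1*3)))*(-8702) = ((-(4 + (-4 - 1*3)))*(-3 - (4 + (-4 - 1*3))))*(-8702) = ((-(4 + (-4 - 3)))*(-3 - (4 + (-4 - 3))))*(-8702) = ((-(4 - 7))*(-3 - (4 - 7)))*(-8702) = ((-1*(-3))*(-3 - 1*(-3)))*(-8702) = (3*(-3 + 3))*(-8702) = (3*0)*(-8702) = 0*(-8702) = 0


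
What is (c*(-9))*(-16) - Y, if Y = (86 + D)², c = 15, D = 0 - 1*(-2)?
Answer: -5584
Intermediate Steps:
D = 2 (D = 0 + 2 = 2)
Y = 7744 (Y = (86 + 2)² = 88² = 7744)
(c*(-9))*(-16) - Y = (15*(-9))*(-16) - 1*7744 = -135*(-16) - 7744 = 2160 - 7744 = -5584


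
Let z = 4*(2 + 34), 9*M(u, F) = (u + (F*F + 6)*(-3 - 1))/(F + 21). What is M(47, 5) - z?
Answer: -33773/234 ≈ -144.33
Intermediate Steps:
M(u, F) = (-24 + u - 4*F²)/(9*(21 + F)) (M(u, F) = ((u + (F*F + 6)*(-3 - 1))/(F + 21))/9 = ((u + (F² + 6)*(-4))/(21 + F))/9 = ((u + (6 + F²)*(-4))/(21 + F))/9 = ((u + (-24 - 4*F²))/(21 + F))/9 = ((-24 + u - 4*F²)/(21 + F))/9 = (-24 + u - 4*F²)/(9*(21 + F)))
z = 144 (z = 4*36 = 144)
M(47, 5) - z = (-24 + 47 - 4*5²)/(9*(21 + 5)) - 1*144 = (⅑)*(-24 + 47 - 4*25)/26 - 144 = (⅑)*(1/26)*(-24 + 47 - 100) - 144 = (⅑)*(1/26)*(-77) - 144 = -77/234 - 144 = -33773/234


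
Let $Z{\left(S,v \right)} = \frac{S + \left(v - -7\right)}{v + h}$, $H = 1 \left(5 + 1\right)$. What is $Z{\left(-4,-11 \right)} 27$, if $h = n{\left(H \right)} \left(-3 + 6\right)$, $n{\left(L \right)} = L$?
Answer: $- \frac{216}{7} \approx -30.857$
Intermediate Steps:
$H = 6$ ($H = 1 \cdot 6 = 6$)
$h = 18$ ($h = 6 \left(-3 + 6\right) = 6 \cdot 3 = 18$)
$Z{\left(S,v \right)} = \frac{7 + S + v}{18 + v}$ ($Z{\left(S,v \right)} = \frac{S + \left(v - -7\right)}{v + 18} = \frac{S + \left(v + 7\right)}{18 + v} = \frac{S + \left(7 + v\right)}{18 + v} = \frac{7 + S + v}{18 + v}$)
$Z{\left(-4,-11 \right)} 27 = \frac{7 - 4 - 11}{18 - 11} \cdot 27 = \frac{1}{7} \left(-8\right) 27 = \left(- \frac{8}{7}\right) 27 = - \frac{216}{7}$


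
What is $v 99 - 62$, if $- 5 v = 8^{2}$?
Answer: $- \frac{6646}{5} \approx -1329.2$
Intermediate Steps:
$v = - \frac{64}{5}$ ($v = - \frac{8^{2}}{5} = \left(- \frac{1}{5}\right) 64 = - \frac{64}{5} \approx -12.8$)
$v 99 - 62 = \left(- \frac{64}{5}\right) 99 - 62 = - \frac{6336}{5} - 62 = - \frac{6646}{5}$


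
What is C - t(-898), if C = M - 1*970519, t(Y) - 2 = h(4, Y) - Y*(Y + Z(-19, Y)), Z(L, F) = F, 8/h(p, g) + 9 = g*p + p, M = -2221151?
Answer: -5679173800/3597 ≈ -1.5789e+6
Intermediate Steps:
h(p, g) = 8/(-9 + p + g*p) (h(p, g) = 8/(-9 + (g*p + p)) = 8/(-9 + (p + g*p)) = 8/(-9 + p + g*p))
t(Y) = 2 - 2*Y**2 + 8/(-5 + 4*Y) (t(Y) = 2 + (8/(-9 + 4 + Y*4) - Y*(Y + Y)) = 2 + (8/(-9 + 4 + 4*Y) - Y*2*Y) = 2 + (8/(-5 + 4*Y) - 2*Y**2) = 2 + (-2*Y**2 + 8/(-5 + 4*Y)) = 2 - 2*Y**2 + 8/(-5 + 4*Y))
C = -3191670 (C = -2221151 - 1*970519 = -2221151 - 970519 = -3191670)
C - t(-898) = -3191670 - 2*(4 + (1 - 1*(-898)**2)*(-5 + 4*(-898)))/(-5 + 4*(-898)) = -3191670 - 2*(4 + (1 - 1*806404)*(-5 - 3592))/(-5 - 3592) = -3191670 - 2*(4 + (1 - 806404)*(-3597))/(-3597) = -3191670 - 2*(-1)*(4 - 806403*(-3597))/3597 = -3191670 - 2*(-1)*(4 + 2900631591)/3597 = -3191670 - 2*(-1)*2900631595/3597 = -3191670 - 1*(-5801263190/3597) = -3191670 + 5801263190/3597 = -5679173800/3597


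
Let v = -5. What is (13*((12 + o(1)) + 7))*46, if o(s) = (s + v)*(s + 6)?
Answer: -5382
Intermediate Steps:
o(s) = (-5 + s)*(6 + s) (o(s) = (s - 5)*(s + 6) = (-5 + s)*(6 + s))
(13*((12 + o(1)) + 7))*46 = (13*((12 + (-30 + 1 + 1²)) + 7))*46 = (13*((12 + (-30 + 1 + 1)) + 7))*46 = (13*((12 - 28) + 7))*46 = (13*(-16 + 7))*46 = (13*(-9))*46 = -117*46 = -5382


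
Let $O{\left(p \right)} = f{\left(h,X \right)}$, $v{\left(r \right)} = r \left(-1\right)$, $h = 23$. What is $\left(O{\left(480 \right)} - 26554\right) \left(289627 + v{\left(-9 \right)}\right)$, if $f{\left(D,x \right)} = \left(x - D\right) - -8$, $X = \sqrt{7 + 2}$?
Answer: $-7694469976$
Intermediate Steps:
$X = 3$ ($X = \sqrt{9} = 3$)
$v{\left(r \right)} = - r$
$f{\left(D,x \right)} = 8 + x - D$ ($f{\left(D,x \right)} = \left(x - D\right) + 8 = 8 + x - D$)
$O{\left(p \right)} = -12$ ($O{\left(p \right)} = 8 + 3 - 23 = -12$)
$\left(O{\left(480 \right)} - 26554\right) \left(289627 + v{\left(-9 \right)}\right) = \left(-12 - 26554\right) \left(289627 - -9\right) = - 26566 \left(289627 + 9\right) = \left(-26566\right) 289636 = -7694469976$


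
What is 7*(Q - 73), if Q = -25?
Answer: -686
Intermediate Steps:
7*(Q - 73) = 7*(-25 - 73) = 7*(-98) = -686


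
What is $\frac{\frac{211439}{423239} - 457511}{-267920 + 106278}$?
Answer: $\frac{96818143345}{34206599219} \approx 2.8304$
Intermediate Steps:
$\frac{\frac{211439}{423239} - 457511}{-267920 + 106278} = \frac{211439 \cdot \frac{1}{423239} - 457511}{-161642} = \left(\frac{211439}{423239} - 457511\right) \left(- \frac{1}{161642}\right) = \left(- \frac{193636286690}{423239}\right) \left(- \frac{1}{161642}\right) = \frac{96818143345}{34206599219}$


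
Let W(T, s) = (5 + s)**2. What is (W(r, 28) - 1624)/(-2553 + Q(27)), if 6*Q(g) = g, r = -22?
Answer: 1070/5097 ≈ 0.20993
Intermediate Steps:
Q(g) = g/6
(W(r, 28) - 1624)/(-2553 + Q(27)) = ((5 + 28)**2 - 1624)/(-2553 + (1/6)*27) = (33**2 - 1624)/(-2553 + 9/2) = (1089 - 1624)/(-5097/2) = -535*(-2/5097) = 1070/5097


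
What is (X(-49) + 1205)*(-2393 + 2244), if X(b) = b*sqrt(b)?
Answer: -179545 + 51107*I ≈ -1.7955e+5 + 51107.0*I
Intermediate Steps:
X(b) = b**(3/2)
(X(-49) + 1205)*(-2393 + 2244) = ((-49)**(3/2) + 1205)*(-2393 + 2244) = (-343*I + 1205)*(-149) = (1205 - 343*I)*(-149) = -179545 + 51107*I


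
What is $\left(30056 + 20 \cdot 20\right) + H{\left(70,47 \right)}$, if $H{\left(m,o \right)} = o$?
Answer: $30503$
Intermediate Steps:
$\left(30056 + 20 \cdot 20\right) + H{\left(70,47 \right)} = \left(30056 + 20 \cdot 20\right) + 47 = \left(30056 + 400\right) + 47 = 30456 + 47 = 30503$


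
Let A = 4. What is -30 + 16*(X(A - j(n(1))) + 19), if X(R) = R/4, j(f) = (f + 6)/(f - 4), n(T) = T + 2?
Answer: 326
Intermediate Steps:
n(T) = 2 + T
j(f) = (6 + f)/(-4 + f)
X(R) = R/4 (X(R) = R*(¼) = R/4)
-30 + 16*(X(A - j(n(1))) + 19) = -30 + 16*((4 - (6 + (2 + 1))/(-4 + (2 + 1)))/4 + 19) = -30 + 16*((4 - (6 + 3)/(-4 + 3))/4 + 19) = -30 + 16*((4 - 9/(-1))/4 + 19) = -30 + 16*((4 - (-1)*9)/4 + 19) = -30 + 16*((4 - 1*(-9))/4 + 19) = -30 + 16*((4 + 9)/4 + 19) = -30 + 16*((¼)*13 + 19) = -30 + 16*(13/4 + 19) = -30 + 16*(89/4) = -30 + 356 = 326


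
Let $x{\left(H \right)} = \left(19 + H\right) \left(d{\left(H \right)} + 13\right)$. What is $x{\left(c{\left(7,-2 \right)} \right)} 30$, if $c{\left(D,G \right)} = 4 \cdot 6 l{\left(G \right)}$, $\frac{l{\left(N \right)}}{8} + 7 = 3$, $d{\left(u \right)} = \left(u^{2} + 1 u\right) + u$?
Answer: $-13219123470$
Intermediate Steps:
$d{\left(u \right)} = u^{2} + 2 u$ ($d{\left(u \right)} = \left(u^{2} + u\right) + u = \left(u + u^{2}\right) + u = u^{2} + 2 u$)
$l{\left(N \right)} = -32$ ($l{\left(N \right)} = -56 + 8 \cdot 3 = -56 + 24 = -32$)
$c{\left(D,G \right)} = -768$ ($c{\left(D,G \right)} = 4 \cdot 6 \left(-32\right) = 24 \left(-32\right) = -768$)
$x{\left(H \right)} = \left(13 + H \left(2 + H\right)\right) \left(19 + H\right)$ ($x{\left(H \right)} = \left(19 + H\right) \left(H \left(2 + H\right) + 13\right) = \left(19 + H\right) \left(13 + H \left(2 + H\right)\right) = \left(13 + H \left(2 + H\right)\right) \left(19 + H\right)$)
$x{\left(c{\left(7,-2 \right)} \right)} 30 = \left(247 + \left(-768\right)^{3} + 21 \left(-768\right)^{2} + 51 \left(-768\right)\right) 30 = \left(247 - 452984832 + 21 \cdot 589824 - 39168\right) 30 = \left(247 - 452984832 + 12386304 - 39168\right) 30 = \left(-440637449\right) 30 = -13219123470$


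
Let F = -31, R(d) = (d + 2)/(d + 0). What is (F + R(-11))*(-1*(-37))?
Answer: -12284/11 ≈ -1116.7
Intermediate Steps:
R(d) = (2 + d)/d
(F + R(-11))*(-1*(-37)) = (-31 + (2 - 11)/(-11))*(-1*(-37)) = (-31 - 1/11*(-9))*37 = (-31 + 9/11)*37 = -332/11*37 = -12284/11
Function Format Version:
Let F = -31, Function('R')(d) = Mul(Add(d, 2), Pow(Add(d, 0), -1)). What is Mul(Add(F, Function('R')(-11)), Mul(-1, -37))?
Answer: Rational(-12284, 11) ≈ -1116.7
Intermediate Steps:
Function('R')(d) = Mul(Pow(d, -1), Add(2, d)) (Function('R')(d) = Mul(Add(2, d), Pow(d, -1)) = Mul(Pow(d, -1), Add(2, d)))
Mul(Add(F, Function('R')(-11)), Mul(-1, -37)) = Mul(Add(-31, Mul(Pow(-11, -1), Add(2, -11))), Mul(-1, -37)) = Mul(Add(-31, Mul(Rational(-1, 11), -9)), 37) = Mul(Add(-31, Rational(9, 11)), 37) = Mul(Rational(-332, 11), 37) = Rational(-12284, 11)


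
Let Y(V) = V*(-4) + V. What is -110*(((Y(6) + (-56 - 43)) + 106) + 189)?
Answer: -19580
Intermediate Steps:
Y(V) = -3*V (Y(V) = -4*V + V = -3*V)
-110*(((Y(6) + (-56 - 43)) + 106) + 189) = -110*(((-3*6 + (-56 - 43)) + 106) + 189) = -110*(((-18 - 99) + 106) + 189) = -110*((-117 + 106) + 189) = -110*(-11 + 189) = -110*178 = -19580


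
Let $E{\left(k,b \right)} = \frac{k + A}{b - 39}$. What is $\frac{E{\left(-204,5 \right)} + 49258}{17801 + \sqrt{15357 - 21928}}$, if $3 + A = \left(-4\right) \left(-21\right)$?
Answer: $\frac{29814805895}{10773993848} - \frac{1674895 i \sqrt{6571}}{10773993848} \approx 2.7673 - 0.012602 i$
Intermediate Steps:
$A = 81$ ($A = -3 - -84 = -3 + 84 = 81$)
$E{\left(k,b \right)} = \frac{81 + k}{-39 + b}$ ($E{\left(k,b \right)} = \frac{k + 81}{b - 39} = \frac{81 + k}{-39 + b}$)
$\frac{E{\left(-204,5 \right)} + 49258}{17801 + \sqrt{15357 - 21928}} = \frac{\frac{81 - 204}{-39 + 5} + 49258}{17801 + \sqrt{15357 - 21928}} = \frac{\frac{1}{-34} \left(-123\right) + 49258}{17801 + \sqrt{-6571}} = \frac{\left(- \frac{1}{34}\right) \left(-123\right) + 49258}{17801 + i \sqrt{6571}} = \frac{\frac{123}{34} + 49258}{17801 + i \sqrt{6571}} = \frac{1674895}{34 \left(17801 + i \sqrt{6571}\right)}$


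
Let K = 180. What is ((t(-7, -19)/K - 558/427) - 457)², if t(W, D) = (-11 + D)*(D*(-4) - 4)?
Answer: 40329074041/182329 ≈ 2.2119e+5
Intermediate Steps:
t(W, D) = (-11 + D)*(-4 - 4*D) (t(W, D) = (-11 + D)*(-4*D - 4) = (-11 + D)*(-4 - 4*D))
((t(-7, -19)/K - 558/427) - 457)² = (((44 - 4*(-19)² + 40*(-19))/180 - 558/427) - 457)² = (((44 - 4*361 - 760)*(1/180) - 558*1/427) - 457)² = (((44 - 1444 - 760)*(1/180) - 558/427) - 457)² = ((-2160*1/180 - 558/427) - 457)² = ((-12 - 558/427) - 457)² = (-5682/427 - 457)² = (-200821/427)² = 40329074041/182329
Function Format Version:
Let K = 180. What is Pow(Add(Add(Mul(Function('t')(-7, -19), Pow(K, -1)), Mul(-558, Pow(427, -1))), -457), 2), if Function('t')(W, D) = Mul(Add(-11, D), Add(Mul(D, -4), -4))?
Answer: Rational(40329074041, 182329) ≈ 2.2119e+5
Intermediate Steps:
Function('t')(W, D) = Mul(Add(-11, D), Add(-4, Mul(-4, D))) (Function('t')(W, D) = Mul(Add(-11, D), Add(Mul(-4, D), -4)) = Mul(Add(-11, D), Add(-4, Mul(-4, D))))
Pow(Add(Add(Mul(Function('t')(-7, -19), Pow(K, -1)), Mul(-558, Pow(427, -1))), -457), 2) = Pow(Add(Add(Mul(Add(44, Mul(-4, Pow(-19, 2)), Mul(40, -19)), Pow(180, -1)), Mul(-558, Pow(427, -1))), -457), 2) = Pow(Add(Add(Mul(Add(44, Mul(-4, 361), -760), Rational(1, 180)), Mul(-558, Rational(1, 427))), -457), 2) = Pow(Add(Add(Mul(Add(44, -1444, -760), Rational(1, 180)), Rational(-558, 427)), -457), 2) = Pow(Add(Add(Mul(-2160, Rational(1, 180)), Rational(-558, 427)), -457), 2) = Pow(Add(Add(-12, Rational(-558, 427)), -457), 2) = Pow(Add(Rational(-5682, 427), -457), 2) = Pow(Rational(-200821, 427), 2) = Rational(40329074041, 182329)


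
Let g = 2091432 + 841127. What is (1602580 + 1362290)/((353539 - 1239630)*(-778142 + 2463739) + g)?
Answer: -1482435/746794699384 ≈ -1.9851e-6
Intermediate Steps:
g = 2932559
(1602580 + 1362290)/((353539 - 1239630)*(-778142 + 2463739) + g) = (1602580 + 1362290)/((353539 - 1239630)*(-778142 + 2463739) + 2932559) = 2964870/(-886091*1685597 + 2932559) = 2964870/(-1493592331327 + 2932559) = 2964870/(-1493589398768) = 2964870*(-1/1493589398768) = -1482435/746794699384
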